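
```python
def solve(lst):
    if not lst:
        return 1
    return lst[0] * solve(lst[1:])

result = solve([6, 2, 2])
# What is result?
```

Product over [6, 2, 2] = 6 * 2 * 2 = 24

Answer: 24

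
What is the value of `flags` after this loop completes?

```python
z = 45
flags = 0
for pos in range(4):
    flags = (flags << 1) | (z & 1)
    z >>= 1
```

Reverse lowest 4 bits of 45
`flags` takes the values: 0 → 1 → 2 → 5 → 11

Answer: 11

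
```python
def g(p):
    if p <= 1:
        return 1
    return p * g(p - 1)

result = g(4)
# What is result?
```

g(4) = 4 * 3 * 2 * 1 = 24

Answer: 24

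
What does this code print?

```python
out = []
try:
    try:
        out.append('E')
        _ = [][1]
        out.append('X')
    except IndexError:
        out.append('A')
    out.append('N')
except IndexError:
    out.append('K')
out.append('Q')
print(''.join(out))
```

Execution trace: 'E' (inner try body) → 'A' (inner except IndexError) → 'N' (try body, no exception) → 'Q' (after the try/except). Output: EANQ

Answer: EANQ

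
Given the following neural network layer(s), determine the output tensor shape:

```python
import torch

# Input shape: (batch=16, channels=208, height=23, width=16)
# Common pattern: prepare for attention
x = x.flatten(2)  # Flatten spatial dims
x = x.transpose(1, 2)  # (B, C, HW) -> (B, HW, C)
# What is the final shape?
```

Input: (16, 208, 23, 16) -> after flatten(2): (16, 208, 368) -> Output: (16, 368, 208)

Answer: (16, 368, 208)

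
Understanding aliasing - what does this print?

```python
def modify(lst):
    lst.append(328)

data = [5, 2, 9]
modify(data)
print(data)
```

Key concept: function modifies passed list.
Step by step:
`data = [5, 2, 9]` → data = [5, 2, 9]
`modify(data)` → data = [5, 2, 9, 328]
`print(data)` → prints [5, 2, 9, 328]

Answer: [5, 2, 9, 328]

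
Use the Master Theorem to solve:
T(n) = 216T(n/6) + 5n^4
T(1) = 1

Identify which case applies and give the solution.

a=216, b=6, f(n)=5n^4. log_6(216) = 3. Since c=4 > 3 and the regularity condition holds (216(n/6)^4 = (216/6^4)n^4 with 216/6^4 < 1), Case 3 applies: T(n) = Θ(f(n)) = O(n^4).

Answer: O(n^4) - Case 3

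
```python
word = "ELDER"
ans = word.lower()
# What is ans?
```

Trace:
`word = "ELDER"` → word = 'ELDER'
`ans = word.lower()` → ans = 'elder'
So ans = 'elder'

Answer: 'elder'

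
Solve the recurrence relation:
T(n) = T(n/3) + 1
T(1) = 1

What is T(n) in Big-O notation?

Each step divides n by 3 and adds 1. After log_3(n) steps we reach T(1)=1. So T(n) = 1·log_3(n) + 1 = O(log n).

Answer: O(log n)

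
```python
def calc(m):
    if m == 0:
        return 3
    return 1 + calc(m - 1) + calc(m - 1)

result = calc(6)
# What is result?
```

calc(m) = 1 + 2·calc(m-1), calc(0)=3. Closed form: (3+1)·2^6 - 1 = 255.

Answer: 255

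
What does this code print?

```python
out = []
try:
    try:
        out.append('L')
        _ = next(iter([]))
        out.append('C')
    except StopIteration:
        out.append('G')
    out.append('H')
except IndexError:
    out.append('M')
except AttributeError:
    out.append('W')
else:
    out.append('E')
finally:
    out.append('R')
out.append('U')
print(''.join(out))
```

Execution trace: 'L' (inner try body) → 'G' (inner except StopIteration) → 'H' (try body, no exception) → 'E' (else) → 'R' (finally) → 'U' (after the try/except). Output: LGHERU

Answer: LGHERU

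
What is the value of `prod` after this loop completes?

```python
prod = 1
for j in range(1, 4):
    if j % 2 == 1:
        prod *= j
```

Product of odd numbers 1 to 3
`prod` takes the values: 1 → 3

Answer: 3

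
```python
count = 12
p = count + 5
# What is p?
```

Trace:
`count = 12` → count = 12
`p = count + 5` → p = 17
So p = 17

Answer: 17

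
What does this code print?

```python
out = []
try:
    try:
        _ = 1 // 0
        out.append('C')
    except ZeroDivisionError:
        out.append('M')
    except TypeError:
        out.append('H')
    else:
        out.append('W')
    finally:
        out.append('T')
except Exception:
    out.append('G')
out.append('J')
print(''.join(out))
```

Execution trace: 'M' (inner except ZeroDivisionError) → 'T' (inner finally) → 'J' (after the try/except). Output: MTJ

Answer: MTJ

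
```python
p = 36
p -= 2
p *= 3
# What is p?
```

Trace:
`p = 36` → p = 36
`p -= 2` → p = 34
`p *= 3` → p = 102
So p = 102

Answer: 102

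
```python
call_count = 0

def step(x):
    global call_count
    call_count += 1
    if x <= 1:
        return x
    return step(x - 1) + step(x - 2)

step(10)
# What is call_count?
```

Calls(x) = 1 + Calls(x-1) + Calls(x-2); Calls(0)=Calls(1)=1. For x=10 this gives 177.

Answer: 177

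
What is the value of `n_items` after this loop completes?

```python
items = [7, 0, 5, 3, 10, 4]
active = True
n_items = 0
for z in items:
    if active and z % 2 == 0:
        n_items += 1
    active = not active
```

Count even values at even positions
`n_items` takes the values: 0 → 1

Answer: 1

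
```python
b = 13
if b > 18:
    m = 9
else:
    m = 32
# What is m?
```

Trace:
`b = 13` → b = 13
`if b > 18: ...` → b > 18 is False, take else branch → m = 32
So m = 32

Answer: 32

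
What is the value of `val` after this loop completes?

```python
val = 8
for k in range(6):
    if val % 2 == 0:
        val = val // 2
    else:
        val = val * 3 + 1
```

Collatz-style transformation from 8
`val` takes the values: 8 → 4 → 2 → 1 → 4 → 2 → 1

Answer: 1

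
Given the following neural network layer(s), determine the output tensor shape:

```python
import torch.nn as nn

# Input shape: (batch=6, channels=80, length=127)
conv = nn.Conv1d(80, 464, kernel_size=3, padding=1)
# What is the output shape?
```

Input: (6, 80, 127) -> Output: (6, 464, 127)

Answer: (6, 464, 127)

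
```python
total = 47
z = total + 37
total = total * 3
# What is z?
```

Trace:
`total = 47` → total = 47
`z = total + 37` → z = 84
`total = total * 3` → total = 141
So z = 84

Answer: 84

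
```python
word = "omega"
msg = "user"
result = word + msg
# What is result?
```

Trace:
`word = "omega"` → word = 'omega'
`msg = "user"` → msg = 'user'
`result = word + msg` → result = 'omegauser'
So result = 'omegauser'

Answer: 'omegauser'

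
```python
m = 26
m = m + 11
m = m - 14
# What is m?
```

Trace:
`m = 26` → m = 26
`m = m + 11` → m = 37
`m = m - 14` → m = 23
So m = 23

Answer: 23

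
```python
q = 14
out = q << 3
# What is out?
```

Trace:
`q = 14` → q = 14
`out = q << 3` → out = 112
So out = 112

Answer: 112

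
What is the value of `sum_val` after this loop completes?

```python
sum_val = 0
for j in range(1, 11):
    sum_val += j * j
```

Sum of squares 1² to 10² = 385
`sum_val` takes the values: 0 → 1 → 5 → 14 → 30 → 55 → 91 → 140 → 204 → 285 → 385

Answer: 385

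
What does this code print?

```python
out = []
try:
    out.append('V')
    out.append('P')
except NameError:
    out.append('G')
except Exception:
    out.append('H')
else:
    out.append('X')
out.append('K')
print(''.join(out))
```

Execution trace: 'V' (try body) → 'P' (try body, no exception) → 'X' (else) → 'K' (after the try/except). Output: VPXK

Answer: VPXK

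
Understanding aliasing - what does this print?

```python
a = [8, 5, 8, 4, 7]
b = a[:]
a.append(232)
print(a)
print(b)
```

Key concept: slice [:] creates copy.
Step by step:
`a = [8, 5, 8, 4, 7]` → a = [8, 5, 8, 4, 7]
`b = a[:]` → b = [8, 5, 8, 4, 7]
`a.append(232)` → a = [8, 5, 8, 4, 7, 232]
`print(a)` → prints [8, 5, 8, 4, 7, 232]
`print(b)` → prints [8, 5, 8, 4, 7]

Answer:
[8, 5, 8, 4, 7, 232]
[8, 5, 8, 4, 7]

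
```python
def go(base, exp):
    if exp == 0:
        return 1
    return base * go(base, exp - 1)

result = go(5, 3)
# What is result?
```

go(5, 3) = 5 * 5 * 5 = 125

Answer: 125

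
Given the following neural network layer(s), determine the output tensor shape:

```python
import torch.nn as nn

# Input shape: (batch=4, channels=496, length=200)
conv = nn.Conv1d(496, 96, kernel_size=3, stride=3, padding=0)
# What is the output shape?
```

Input: (4, 496, 200) -> Output: (4, 96, 66)

Answer: (4, 96, 66)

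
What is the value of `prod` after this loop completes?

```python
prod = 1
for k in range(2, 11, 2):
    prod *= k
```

Product of even numbers 2 to 10
`prod` takes the values: 1 → 2 → 8 → 48 → 384 → 3840

Answer: 3840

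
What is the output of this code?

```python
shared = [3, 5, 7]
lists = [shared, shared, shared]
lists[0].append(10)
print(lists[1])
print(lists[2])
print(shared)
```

Key concept: list of same reference.
Step by step:
`shared = [3, 5, 7]` → shared = [3, 5, 7]
`lists = [shared, shared, shared]` → lists = [[3, 5, 7], [3, 5, 7], [3, 5, 7]]
`lists[0].append(10)` → shared = [3, 5, 7, 10]; lists = [[3, 5, 7, 10], [3, 5, 7, 10], [3, 5, 7, 10]]
`print(lists[1])` → prints [3, 5, 7, 10]
`print(lists[2])` → prints [3, 5, 7, 10]
`print(shared)` → prints [3, 5, 7, 10]

Answer:
[3, 5, 7, 10]
[3, 5, 7, 10]
[3, 5, 7, 10]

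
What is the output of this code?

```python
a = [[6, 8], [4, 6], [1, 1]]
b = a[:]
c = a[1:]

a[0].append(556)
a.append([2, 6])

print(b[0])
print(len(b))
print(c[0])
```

Key concept: slice with nested mutation.
Step by step:
`a = [[6, 8], [4, 6], [1, 1]]` → a = [[6, 8], [4, 6], [1, 1]]
`b = a[:]` → b = [[6, 8], [4, 6], [1, 1]]
`c = a[1:]` → c = [[4, 6], [1, 1]]
`a[0].append(556)` → a = [[6, 8, 556], [4, 6], [1, 1]]; b = [[6, 8, 556], [4, 6], [1, 1]]
`a.append([2, 6])` → a = [[6, 8, 556], [4, 6], [1, 1], [2, 6]]
`print(b[0])` → prints [6, 8, 556]
`print(len(b))` → prints 3
`print(c[0])` → prints [4, 6]

Answer:
[6, 8, 556]
3
[4, 6]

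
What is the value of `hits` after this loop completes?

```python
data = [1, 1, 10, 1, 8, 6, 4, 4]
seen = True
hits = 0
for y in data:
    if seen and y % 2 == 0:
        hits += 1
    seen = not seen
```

Count even values at even positions
`hits` takes the values: 0 → 1 → 2 → 3

Answer: 3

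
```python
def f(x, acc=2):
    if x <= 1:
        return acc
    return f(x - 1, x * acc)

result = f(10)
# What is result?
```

Accumulator trace (n, acc): (10, 2) -> (9, 20) -> (8, 180) -> (7, 1440) -> (6, 10080) -> (5, 60480) -> (4, 302400) -> (3, 1209600) -> (2, 3628800) -> (1, 7257600) -> return 7257600

Answer: 7257600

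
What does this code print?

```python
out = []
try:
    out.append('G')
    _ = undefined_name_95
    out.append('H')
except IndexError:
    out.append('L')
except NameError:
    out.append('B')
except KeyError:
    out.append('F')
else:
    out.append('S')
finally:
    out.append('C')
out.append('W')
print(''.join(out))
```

Execution trace: 'G' (try body) → 'B' (except NameError) → 'C' (finally) → 'W' (after the try/except). Output: GBCW

Answer: GBCW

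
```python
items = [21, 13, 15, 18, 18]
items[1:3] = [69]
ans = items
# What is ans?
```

Trace:
`items = [21, 13, 15, 18, 18]` → items = [21, 13, 15, 18, 18]
`items[1:3] = [69]` → items = [21, 69, 18, 18]
`ans = items` → ans = [21, 69, 18, 18]
So ans = [21, 69, 18, 18]

Answer: [21, 69, 18, 18]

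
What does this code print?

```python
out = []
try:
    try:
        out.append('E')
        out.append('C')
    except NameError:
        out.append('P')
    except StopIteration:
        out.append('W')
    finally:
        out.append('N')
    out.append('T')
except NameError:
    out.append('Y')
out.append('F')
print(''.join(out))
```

Execution trace: 'E' (inner try body) → 'C' (inner try body, no exception) → 'N' (inner finally) → 'T' (try body, no exception) → 'F' (after the try/except). Output: ECNTF

Answer: ECNTF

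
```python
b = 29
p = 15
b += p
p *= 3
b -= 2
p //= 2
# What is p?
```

Trace:
`b = 29` → b = 29
`p = 15` → p = 15
`b += p` → b = 44
`p *= 3` → p = 45
`b -= 2` → b = 42
`p //= 2` → p = 22
So p = 22

Answer: 22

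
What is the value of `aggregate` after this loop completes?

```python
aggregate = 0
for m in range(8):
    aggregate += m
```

Sum of 0 to 7 = 28
`aggregate` takes the values: 0 → 1 → 3 → 6 → 10 → 15 → 21 → 28

Answer: 28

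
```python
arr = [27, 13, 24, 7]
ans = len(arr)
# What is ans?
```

Trace:
`arr = [27, 13, 24, 7]` → arr = [27, 13, 24, 7]
`ans = len(arr)` → ans = 4
So ans = 4

Answer: 4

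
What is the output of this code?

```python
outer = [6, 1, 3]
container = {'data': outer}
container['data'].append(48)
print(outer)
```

Key concept: dict holds reference to list.
Step by step:
`outer = [6, 1, 3]` → outer = [6, 1, 3]
`container = {'data': outer}` → container = {'data': [6, 1, 3]}
`container['data'].append(48)` → outer = [6, 1, 3, 48]; container = {'data': [6, 1, 3, 48]}
`print(outer)` → prints [6, 1, 3, 48]

Answer: [6, 1, 3, 48]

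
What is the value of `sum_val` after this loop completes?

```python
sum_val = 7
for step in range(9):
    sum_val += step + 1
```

Start at 7, add 1 to 9 = 52
`sum_val` takes the values: 7 → 8 → 10 → 13 → 17 → 22 → 28 → 35 → 43 → 52

Answer: 52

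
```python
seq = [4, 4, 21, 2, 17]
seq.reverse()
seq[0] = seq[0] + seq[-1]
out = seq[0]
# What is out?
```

Trace:
`seq = [4, 4, 21, 2, 17]` → seq = [4, 4, 21, 2, 17]
`seq.reverse()` → seq = [17, 2, 21, 4, 4]
`seq[0] = seq[0] + seq[-1]` → seq = [21, 2, 21, 4, 4]
`out = seq[0]` → out = 21
So out = 21

Answer: 21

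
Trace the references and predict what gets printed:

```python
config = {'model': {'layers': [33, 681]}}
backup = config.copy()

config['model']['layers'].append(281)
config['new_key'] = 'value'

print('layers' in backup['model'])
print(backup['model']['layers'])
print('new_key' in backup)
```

Key concept: shallow copy gotcha with nested dict.
Step by step:
`config = {'model': {'layers': [33, 681]}}` → config = {'model': {'layers': [33, 681]}}
`backup = config.copy()` → backup = {'model': {'layers': [33, 681]}}
`config['model']['layers'].append(281)` → config = {'model': {'layers': [33, 681, 281]}}; backup = {'model': {'layers': [33, 681, 281]}}
`config['new_key'] = 'value'` → config = {'model': {'layers': [33, 681, 281]}, 'new_key': 'value'}
`print('layers' in backup['model'])` → prints True
`print(backup['model']['layers'])` → prints [33, 681, 281]
`print('new_key' in backup)` → prints False

Answer:
True
[33, 681, 281]
False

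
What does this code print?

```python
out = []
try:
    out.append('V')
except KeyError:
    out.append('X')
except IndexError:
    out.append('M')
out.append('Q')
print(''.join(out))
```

Execution trace: 'V' (try body, no exception) → 'Q' (after the try/except). Output: VQ

Answer: VQ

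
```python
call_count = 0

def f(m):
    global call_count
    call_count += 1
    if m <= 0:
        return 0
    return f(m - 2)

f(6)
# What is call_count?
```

Linear recursion stepping by 2: 4 calls from m=6 down to ≤0.

Answer: 4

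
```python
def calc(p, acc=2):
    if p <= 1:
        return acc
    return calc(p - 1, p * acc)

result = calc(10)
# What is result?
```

Accumulator trace (n, acc): (10, 2) -> (9, 20) -> (8, 180) -> (7, 1440) -> (6, 10080) -> (5, 60480) -> (4, 302400) -> (3, 1209600) -> (2, 3628800) -> (1, 7257600) -> return 7257600

Answer: 7257600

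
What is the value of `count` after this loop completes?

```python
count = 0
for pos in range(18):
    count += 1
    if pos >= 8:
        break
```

Loop breaks when pos reaches 8, count is 9
`count` takes the values: 0 → 1 → 2 → 3 → 4 → 5 → 6 → 7 → 8 → 9

Answer: 9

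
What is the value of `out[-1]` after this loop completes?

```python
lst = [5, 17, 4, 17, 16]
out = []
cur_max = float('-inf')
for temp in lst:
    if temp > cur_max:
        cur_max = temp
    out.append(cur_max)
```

Running max ends at 17
`out` takes the values: [] → [5] → [5, 17] → [5, 17, 17] → [5, 17, 17, 17] → [5, 17, 17, 17, 17]
So `out[-1]` = 17

Answer: 17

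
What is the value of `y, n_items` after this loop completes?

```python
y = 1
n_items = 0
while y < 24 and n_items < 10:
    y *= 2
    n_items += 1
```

Double until >= 24 or 10 iterations
`y, n_items` takes the values: (1, 0) → (2, 0) → (2, 1) → (4, 1) → (4, 2) → (8, 2) → (8, 3) → (16, 3) → (16, 4) → (32, 4) → (32, 5)

Answer: 32, 5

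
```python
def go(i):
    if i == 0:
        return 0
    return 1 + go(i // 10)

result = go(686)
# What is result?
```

Count of digits of 686: 3

Answer: 3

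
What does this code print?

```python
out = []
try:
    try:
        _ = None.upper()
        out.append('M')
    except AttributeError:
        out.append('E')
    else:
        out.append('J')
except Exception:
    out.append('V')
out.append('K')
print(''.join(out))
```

Execution trace: 'E' (inner except AttributeError) → 'K' (after the try/except). Output: EK

Answer: EK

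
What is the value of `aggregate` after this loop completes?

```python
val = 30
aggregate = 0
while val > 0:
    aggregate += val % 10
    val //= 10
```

Sum digits of 30
`aggregate` takes the values: 0 → 3

Answer: 3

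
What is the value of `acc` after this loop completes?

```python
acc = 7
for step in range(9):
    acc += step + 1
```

Start at 7, add 1 to 9 = 52
`acc` takes the values: 7 → 8 → 10 → 13 → 17 → 22 → 28 → 35 → 43 → 52

Answer: 52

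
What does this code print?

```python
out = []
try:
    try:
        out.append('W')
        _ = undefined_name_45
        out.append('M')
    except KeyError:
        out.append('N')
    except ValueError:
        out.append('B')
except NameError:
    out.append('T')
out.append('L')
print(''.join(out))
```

Execution trace: 'W' (try body) → 'T' (outer except NameError) → 'L' (after the try/except). Output: WTL

Answer: WTL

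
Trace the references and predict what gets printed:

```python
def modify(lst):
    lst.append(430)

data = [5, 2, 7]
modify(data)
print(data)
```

Key concept: function modifies passed list.
Step by step:
`data = [5, 2, 7]` → data = [5, 2, 7]
`modify(data)` → data = [5, 2, 7, 430]
`print(data)` → prints [5, 2, 7, 430]

Answer: [5, 2, 7, 430]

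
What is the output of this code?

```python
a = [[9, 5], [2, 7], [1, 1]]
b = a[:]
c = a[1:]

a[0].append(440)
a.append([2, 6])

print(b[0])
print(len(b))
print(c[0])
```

Key concept: slice with nested mutation.
Step by step:
`a = [[9, 5], [2, 7], [1, 1]]` → a = [[9, 5], [2, 7], [1, 1]]
`b = a[:]` → b = [[9, 5], [2, 7], [1, 1]]
`c = a[1:]` → c = [[2, 7], [1, 1]]
`a[0].append(440)` → a = [[9, 5, 440], [2, 7], [1, 1]]; b = [[9, 5, 440], [2, 7], [1, 1]]
`a.append([2, 6])` → a = [[9, 5, 440], [2, 7], [1, 1], [2, 6]]
`print(b[0])` → prints [9, 5, 440]
`print(len(b))` → prints 3
`print(c[0])` → prints [2, 7]

Answer:
[9, 5, 440]
3
[2, 7]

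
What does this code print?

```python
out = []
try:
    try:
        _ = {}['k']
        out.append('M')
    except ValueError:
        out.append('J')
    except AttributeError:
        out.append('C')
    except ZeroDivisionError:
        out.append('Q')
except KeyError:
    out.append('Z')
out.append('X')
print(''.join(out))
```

Execution trace: 'Z' (outer except KeyError) → 'X' (after the try/except). Output: ZX

Answer: ZX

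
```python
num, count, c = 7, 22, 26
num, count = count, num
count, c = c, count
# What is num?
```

Trace:
`num, count, c = 7, 22, 26` → num = 7; count = 22; c = 26
`num, count = count, num` → num = 22; count = 7
`count, c = c, count` → count = 26; c = 7
So num = 22

Answer: 22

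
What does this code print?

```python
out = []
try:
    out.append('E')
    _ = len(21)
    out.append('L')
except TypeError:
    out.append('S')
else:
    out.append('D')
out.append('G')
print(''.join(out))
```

Execution trace: 'E' (try body) → 'S' (except TypeError) → 'G' (after the try/except). Output: ESG

Answer: ESG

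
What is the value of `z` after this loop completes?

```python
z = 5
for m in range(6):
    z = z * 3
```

Multiply by 3, 6 times: 5 * 3^6 = 3645
`z` takes the values: 5 → 15 → 45 → 135 → 405 → 1215 → 3645

Answer: 3645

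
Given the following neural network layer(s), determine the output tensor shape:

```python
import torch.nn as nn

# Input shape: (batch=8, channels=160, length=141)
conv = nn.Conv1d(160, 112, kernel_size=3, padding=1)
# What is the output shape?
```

Input: (8, 160, 141) -> Output: (8, 112, 141)

Answer: (8, 112, 141)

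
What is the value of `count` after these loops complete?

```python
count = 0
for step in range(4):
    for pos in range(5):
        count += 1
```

4 * 5 = 20
`count` takes the values: 0 → 1 → 2 → 3 → 4 → 5 → 6 → 7 → 8 → 9 → 10 → 11 → 12 → 13 → 14 → 15 → 16 → 17 → 18 → 19 → 20

Answer: 20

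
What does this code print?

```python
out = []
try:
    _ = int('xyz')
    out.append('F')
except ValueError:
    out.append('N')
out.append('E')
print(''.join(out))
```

Execution trace: 'N' (except ValueError) → 'E' (after the try/except). Output: NE

Answer: NE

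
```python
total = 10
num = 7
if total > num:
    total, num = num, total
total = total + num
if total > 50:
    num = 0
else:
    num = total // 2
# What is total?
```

Trace:
`total = 10` → total = 10
`num = 7` → num = 7
`if total > num: ...` → total > num is True → total = 7; num = 10
`total = total + num` → total = 17
`if total > 50: ...` → total > 50 is False, take else branch → num = 8
So total = 17

Answer: 17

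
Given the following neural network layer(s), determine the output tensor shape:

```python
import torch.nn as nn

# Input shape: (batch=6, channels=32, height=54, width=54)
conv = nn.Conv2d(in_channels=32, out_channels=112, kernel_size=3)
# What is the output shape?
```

Input: (6, 32, 54, 54) -> Output: (6, 112, 52, 52)

Answer: (6, 112, 52, 52)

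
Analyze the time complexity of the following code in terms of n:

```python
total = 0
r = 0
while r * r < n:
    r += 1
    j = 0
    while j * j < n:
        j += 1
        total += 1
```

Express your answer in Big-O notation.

Each loop level contributes: √n × √n. Multiplying the contributions gives O(n).

Answer: O(n)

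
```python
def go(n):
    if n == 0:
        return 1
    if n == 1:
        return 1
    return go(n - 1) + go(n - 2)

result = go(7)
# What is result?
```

Build up from base cases: go(0)=1, go(1)=1, go(2)=2, go(3)=3, go(4)=5, go(5)=8, go(6)=13, ..., go(7)=21

Answer: 21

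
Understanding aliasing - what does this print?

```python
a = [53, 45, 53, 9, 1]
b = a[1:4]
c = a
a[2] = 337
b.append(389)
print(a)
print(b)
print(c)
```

Key concept: slice vs alias.
Step by step:
`a = [53, 45, 53, 9, 1]` → a = [53, 45, 53, 9, 1]
`b = a[1:4]` → b = [45, 53, 9]
`c = a` → c = [53, 45, 53, 9, 1] (same object as a)
`a[2] = 337` → a = [53, 45, 337, 9, 1] (same object as c); c = [53, 45, 337, 9, 1] (same object as a)
`b.append(389)` → b = [45, 53, 9, 389]
`print(a)` → prints [53, 45, 337, 9, 1]
`print(b)` → prints [45, 53, 9, 389]
`print(c)` → prints [53, 45, 337, 9, 1]

Answer:
[53, 45, 337, 9, 1]
[45, 53, 9, 389]
[53, 45, 337, 9, 1]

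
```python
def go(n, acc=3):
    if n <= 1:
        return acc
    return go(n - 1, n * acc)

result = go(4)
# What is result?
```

Accumulator trace (n, acc): (4, 3) -> (3, 12) -> (2, 36) -> (1, 72) -> return 72

Answer: 72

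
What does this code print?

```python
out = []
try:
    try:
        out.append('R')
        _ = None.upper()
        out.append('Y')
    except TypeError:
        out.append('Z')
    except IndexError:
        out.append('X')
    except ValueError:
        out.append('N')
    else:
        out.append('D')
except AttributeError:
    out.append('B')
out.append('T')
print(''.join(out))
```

Execution trace: 'R' (try body) → 'B' (outer except AttributeError) → 'T' (after the try/except). Output: RBT

Answer: RBT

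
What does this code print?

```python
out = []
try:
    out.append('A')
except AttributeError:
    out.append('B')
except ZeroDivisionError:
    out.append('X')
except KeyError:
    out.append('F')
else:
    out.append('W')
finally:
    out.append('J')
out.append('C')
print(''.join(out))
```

Execution trace: 'A' (try body, no exception) → 'W' (else) → 'J' (finally) → 'C' (after the try/except). Output: AWJC

Answer: AWJC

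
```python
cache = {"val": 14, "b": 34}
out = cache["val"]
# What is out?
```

Trace:
`cache = {"val": 14, "b": 34}` → cache = {'val': 14, 'b': 34}
`out = cache["val"]` → out = 14
So out = 14

Answer: 14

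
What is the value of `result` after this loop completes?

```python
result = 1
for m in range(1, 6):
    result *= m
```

5! = 120
`result` takes the values: 1 → 2 → 6 → 24 → 120

Answer: 120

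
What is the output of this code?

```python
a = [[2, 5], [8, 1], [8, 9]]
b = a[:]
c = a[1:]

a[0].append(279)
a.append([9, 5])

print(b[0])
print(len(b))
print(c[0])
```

Key concept: slice with nested mutation.
Step by step:
`a = [[2, 5], [8, 1], [8, 9]]` → a = [[2, 5], [8, 1], [8, 9]]
`b = a[:]` → b = [[2, 5], [8, 1], [8, 9]]
`c = a[1:]` → c = [[8, 1], [8, 9]]
`a[0].append(279)` → a = [[2, 5, 279], [8, 1], [8, 9]]; b = [[2, 5, 279], [8, 1], [8, 9]]
`a.append([9, 5])` → a = [[2, 5, 279], [8, 1], [8, 9], [9, 5]]
`print(b[0])` → prints [2, 5, 279]
`print(len(b))` → prints 3
`print(c[0])` → prints [8, 1]

Answer:
[2, 5, 279]
3
[8, 1]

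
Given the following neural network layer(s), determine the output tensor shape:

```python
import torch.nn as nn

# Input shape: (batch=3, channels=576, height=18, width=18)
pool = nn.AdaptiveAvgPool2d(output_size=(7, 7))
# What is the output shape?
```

Input: (3, 576, 18, 18) -> Output: (3, 576, 7, 7)

Answer: (3, 576, 7, 7)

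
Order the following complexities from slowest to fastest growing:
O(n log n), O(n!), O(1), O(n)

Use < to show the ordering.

Ordered by growth rate: O(1) < O(n) < O(n log n) < O(n!)

Answer: O(1) < O(n) < O(n log n) < O(n!)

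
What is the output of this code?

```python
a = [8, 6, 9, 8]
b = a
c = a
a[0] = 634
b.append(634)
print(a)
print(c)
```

Key concept: multiple aliases.
Step by step:
`a = [8, 6, 9, 8]` → a = [8, 6, 9, 8]
`b = a` → b = [8, 6, 9, 8] (same object as a)
`c = a` → c = [8, 6, 9, 8] (same object as a, b)
`a[0] = 634` → a = [634, 6, 9, 8] (same object as b, c); b = [634, 6, 9, 8] (same object as a, c); c = [634, 6, 9, 8] (same object as a, b)
`b.append(634)` → a = [634, 6, 9, 8, 634] (same object as b, c); b = [634, 6, 9, 8, 634] (same object as a, c); c = [634, 6, 9, 8, 634] (same object as a, b)
`print(a)` → prints [634, 6, 9, 8, 634]
`print(c)` → prints [634, 6, 9, 8, 634]

Answer:
[634, 6, 9, 8, 634]
[634, 6, 9, 8, 634]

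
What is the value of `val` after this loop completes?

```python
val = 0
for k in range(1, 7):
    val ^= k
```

XOR of 1 to 6
`val` takes the values: 0 → 1 → 3 → 0 → 4 → 1 → 7

Answer: 7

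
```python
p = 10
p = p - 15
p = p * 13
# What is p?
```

Trace:
`p = 10` → p = 10
`p = p - 15` → p = -5
`p = p * 13` → p = -65
So p = -65

Answer: -65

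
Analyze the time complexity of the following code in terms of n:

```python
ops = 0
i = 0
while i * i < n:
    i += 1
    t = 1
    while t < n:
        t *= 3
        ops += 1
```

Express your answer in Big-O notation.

Each loop level contributes: √n × log n. Multiplying the contributions gives O(√n log n).

Answer: O(√n log n)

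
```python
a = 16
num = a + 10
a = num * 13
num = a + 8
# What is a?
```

Trace:
`a = 16` → a = 16
`num = a + 10` → num = 26
`a = num * 13` → a = 338
`num = a + 8` → num = 346
So a = 338

Answer: 338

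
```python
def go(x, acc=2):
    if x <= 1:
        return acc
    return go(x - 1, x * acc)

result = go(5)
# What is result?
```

Accumulator trace (n, acc): (5, 2) -> (4, 10) -> (3, 40) -> (2, 120) -> (1, 240) -> return 240

Answer: 240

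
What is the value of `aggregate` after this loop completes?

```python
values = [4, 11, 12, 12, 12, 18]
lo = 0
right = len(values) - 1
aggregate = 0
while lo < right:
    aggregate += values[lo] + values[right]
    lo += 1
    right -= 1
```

Sum of pairs from ends
`aggregate` takes the values: 0 → 22 → 45 → 69

Answer: 69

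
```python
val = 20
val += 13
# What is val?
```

Trace:
`val = 20` → val = 20
`val += 13` → val = 33
So val = 33

Answer: 33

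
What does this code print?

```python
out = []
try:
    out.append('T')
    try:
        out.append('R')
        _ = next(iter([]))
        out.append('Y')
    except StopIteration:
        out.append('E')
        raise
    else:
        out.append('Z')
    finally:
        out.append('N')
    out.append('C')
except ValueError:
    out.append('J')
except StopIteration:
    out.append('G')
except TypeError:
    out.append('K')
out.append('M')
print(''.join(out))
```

Execution trace: 'T' (try body) → 'R' (inner try body) → 'E' (inner except StopIteration) → 'N' (inner finally) → 'G' (except StopIteration) → 'M' (after the try/except). Output: TRENGM

Answer: TRENGM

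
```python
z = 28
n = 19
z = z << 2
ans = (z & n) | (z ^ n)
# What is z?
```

Trace:
`z = 28` → z = 28
`n = 19` → n = 19
`z = z << 2` → z = 112
`ans = (z & n) | (z ^ n)` → ans = 115
So z = 112

Answer: 112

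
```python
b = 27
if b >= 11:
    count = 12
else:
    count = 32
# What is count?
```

Trace:
`b = 27` → b = 27
`if b >= 11: ...` → b >= 11 is True → count = 12
So count = 12

Answer: 12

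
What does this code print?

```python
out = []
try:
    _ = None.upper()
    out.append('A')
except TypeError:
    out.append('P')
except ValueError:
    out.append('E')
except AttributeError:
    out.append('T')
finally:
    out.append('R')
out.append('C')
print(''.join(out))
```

Execution trace: 'T' (except AttributeError) → 'R' (finally) → 'C' (after the try/except). Output: TRC

Answer: TRC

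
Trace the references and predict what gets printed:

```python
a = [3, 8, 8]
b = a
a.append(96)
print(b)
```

Key concept: basic list aliasing.
Step by step:
`a = [3, 8, 8]` → a = [3, 8, 8]
`b = a` → b = [3, 8, 8] (same object as a)
`a.append(96)` → a = [3, 8, 8, 96] (same object as b); b = [3, 8, 8, 96] (same object as a)
`print(b)` → prints [3, 8, 8, 96]

Answer: [3, 8, 8, 96]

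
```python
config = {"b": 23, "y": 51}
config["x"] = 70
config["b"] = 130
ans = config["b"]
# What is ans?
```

Trace:
`config = {"b": 23, "y": 51}` → config = {'b': 23, 'y': 51}
`config["x"] = 70` → config = {'b': 23, 'y': 51, 'x': 70}
`config["b"] = 130` → config = {'b': 130, 'y': 51, 'x': 70}
`ans = config["b"]` → ans = 130
So ans = 130

Answer: 130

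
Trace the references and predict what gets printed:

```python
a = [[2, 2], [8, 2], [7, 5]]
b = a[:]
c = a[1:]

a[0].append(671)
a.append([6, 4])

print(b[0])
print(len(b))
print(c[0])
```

Key concept: slice with nested mutation.
Step by step:
`a = [[2, 2], [8, 2], [7, 5]]` → a = [[2, 2], [8, 2], [7, 5]]
`b = a[:]` → b = [[2, 2], [8, 2], [7, 5]]
`c = a[1:]` → c = [[8, 2], [7, 5]]
`a[0].append(671)` → a = [[2, 2, 671], [8, 2], [7, 5]]; b = [[2, 2, 671], [8, 2], [7, 5]]
`a.append([6, 4])` → a = [[2, 2, 671], [8, 2], [7, 5], [6, 4]]
`print(b[0])` → prints [2, 2, 671]
`print(len(b))` → prints 3
`print(c[0])` → prints [8, 2]

Answer:
[2, 2, 671]
3
[8, 2]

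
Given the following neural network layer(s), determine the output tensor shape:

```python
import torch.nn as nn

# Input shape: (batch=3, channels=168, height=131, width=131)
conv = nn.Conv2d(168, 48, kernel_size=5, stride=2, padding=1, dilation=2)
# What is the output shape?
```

Input: (3, 168, 131, 131) -> Output: (3, 48, 63, 63)

Answer: (3, 48, 63, 63)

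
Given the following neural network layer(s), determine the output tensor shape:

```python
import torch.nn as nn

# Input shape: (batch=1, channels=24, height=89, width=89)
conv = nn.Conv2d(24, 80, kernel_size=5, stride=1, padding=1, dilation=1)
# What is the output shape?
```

Input: (1, 24, 89, 89) -> Output: (1, 80, 87, 87)

Answer: (1, 80, 87, 87)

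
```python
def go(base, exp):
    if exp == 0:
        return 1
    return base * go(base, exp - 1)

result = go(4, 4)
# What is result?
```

go(4, 4) = 4 * 4 * 4 * 4 = 256

Answer: 256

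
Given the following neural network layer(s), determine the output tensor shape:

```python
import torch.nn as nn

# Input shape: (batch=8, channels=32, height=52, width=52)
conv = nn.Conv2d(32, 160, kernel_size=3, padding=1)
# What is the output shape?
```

Input: (8, 32, 52, 52) -> Output: (8, 160, 52, 52)

Answer: (8, 160, 52, 52)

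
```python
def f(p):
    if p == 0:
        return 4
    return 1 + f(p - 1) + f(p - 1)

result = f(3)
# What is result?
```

f(p) = 1 + 2·f(p-1), f(0)=4. Closed form: (4+1)·2^3 - 1 = 39.

Answer: 39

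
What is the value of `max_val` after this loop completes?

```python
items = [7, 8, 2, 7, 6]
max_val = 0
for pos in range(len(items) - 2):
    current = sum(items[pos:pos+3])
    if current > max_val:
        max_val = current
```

Max sum of 3-element window in [7, 8, 2, 7, 6]
`max_val` takes the values: 0 → 17

Answer: 17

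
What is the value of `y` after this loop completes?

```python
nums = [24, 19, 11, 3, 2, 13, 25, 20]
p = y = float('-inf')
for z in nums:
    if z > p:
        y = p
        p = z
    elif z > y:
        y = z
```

Second largest (with repeats) in [24, 19, 11, 3, 2, 13, 25, 20]
`y` takes the values: -inf → 19 → 24

Answer: 24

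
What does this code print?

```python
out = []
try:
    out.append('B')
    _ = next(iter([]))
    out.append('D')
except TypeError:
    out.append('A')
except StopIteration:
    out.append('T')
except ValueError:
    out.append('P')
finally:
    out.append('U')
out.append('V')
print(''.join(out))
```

Execution trace: 'B' (try body) → 'T' (except StopIteration) → 'U' (finally) → 'V' (after the try/except). Output: BTUV

Answer: BTUV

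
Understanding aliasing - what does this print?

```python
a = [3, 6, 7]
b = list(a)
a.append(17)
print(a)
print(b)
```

Key concept: list() constructor creates copy.
Step by step:
`a = [3, 6, 7]` → a = [3, 6, 7]
`b = list(a)` → b = [3, 6, 7]
`a.append(17)` → a = [3, 6, 7, 17]
`print(a)` → prints [3, 6, 7, 17]
`print(b)` → prints [3, 6, 7]

Answer:
[3, 6, 7, 17]
[3, 6, 7]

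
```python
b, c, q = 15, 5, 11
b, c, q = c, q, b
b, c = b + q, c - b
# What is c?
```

Trace:
`b, c, q = 15, 5, 11` → b = 15; c = 5; q = 11
`b, c, q = c, q, b` → b = 5; c = 11; q = 15
`b, c = b + q, c - b` → b = 20; c = 6
So c = 6

Answer: 6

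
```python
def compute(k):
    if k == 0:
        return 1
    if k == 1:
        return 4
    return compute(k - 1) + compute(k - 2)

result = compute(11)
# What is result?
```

Build up from base cases: compute(0)=1, compute(1)=4, compute(2)=5, compute(3)=9, compute(4)=14, compute(5)=23, compute(6)=37, ..., compute(11)=411

Answer: 411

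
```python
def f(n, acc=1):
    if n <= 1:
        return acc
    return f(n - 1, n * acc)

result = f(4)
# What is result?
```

Accumulator trace (n, acc): (4, 1) -> (3, 4) -> (2, 12) -> (1, 24) -> return 24

Answer: 24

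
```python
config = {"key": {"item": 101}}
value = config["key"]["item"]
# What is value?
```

Trace:
`config = {"key": {"item": 101}}` → config = {'key': {'item': 101}}
`value = config["key"]["item"]` → value = 101
So value = 101

Answer: 101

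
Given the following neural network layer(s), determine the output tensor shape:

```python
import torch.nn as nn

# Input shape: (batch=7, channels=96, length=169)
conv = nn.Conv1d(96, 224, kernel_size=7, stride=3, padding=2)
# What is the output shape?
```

Input: (7, 96, 169) -> Output: (7, 224, 56)

Answer: (7, 224, 56)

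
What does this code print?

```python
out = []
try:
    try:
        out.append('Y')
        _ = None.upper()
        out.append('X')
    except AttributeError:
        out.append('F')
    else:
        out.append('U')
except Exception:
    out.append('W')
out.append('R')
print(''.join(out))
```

Execution trace: 'Y' (inner try body) → 'F' (inner except AttributeError) → 'R' (after the try/except). Output: YFR

Answer: YFR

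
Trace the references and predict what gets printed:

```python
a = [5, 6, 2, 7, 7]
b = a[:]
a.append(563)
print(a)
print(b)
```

Key concept: slice [:] creates copy.
Step by step:
`a = [5, 6, 2, 7, 7]` → a = [5, 6, 2, 7, 7]
`b = a[:]` → b = [5, 6, 2, 7, 7]
`a.append(563)` → a = [5, 6, 2, 7, 7, 563]
`print(a)` → prints [5, 6, 2, 7, 7, 563]
`print(b)` → prints [5, 6, 2, 7, 7]

Answer:
[5, 6, 2, 7, 7, 563]
[5, 6, 2, 7, 7]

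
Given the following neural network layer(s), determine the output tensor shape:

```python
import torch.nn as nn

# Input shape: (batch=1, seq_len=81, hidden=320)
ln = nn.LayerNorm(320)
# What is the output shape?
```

Input: (1, 81, 320) -> Output: (1, 81, 320)

Answer: (1, 81, 320)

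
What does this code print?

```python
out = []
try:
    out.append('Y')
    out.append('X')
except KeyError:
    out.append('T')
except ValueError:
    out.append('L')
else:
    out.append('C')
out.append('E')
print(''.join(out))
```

Execution trace: 'Y' (try body) → 'X' (try body, no exception) → 'C' (else) → 'E' (after the try/except). Output: YXCE

Answer: YXCE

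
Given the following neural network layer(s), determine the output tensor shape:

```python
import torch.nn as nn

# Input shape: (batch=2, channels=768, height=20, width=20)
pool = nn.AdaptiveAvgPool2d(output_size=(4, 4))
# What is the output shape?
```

Input: (2, 768, 20, 20) -> Output: (2, 768, 4, 4)

Answer: (2, 768, 4, 4)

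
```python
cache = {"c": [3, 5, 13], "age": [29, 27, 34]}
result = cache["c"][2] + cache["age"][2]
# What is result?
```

Trace:
`cache = {"c": [3, 5, 13], "age": [29, 27, 34]}` → cache = {'c': [3, 5, 13], 'age': [29, 27, 34]}
`result = cache["c"][2] + cache["age"][2]` → result = 47
So result = 47

Answer: 47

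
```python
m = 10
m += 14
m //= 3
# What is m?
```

Trace:
`m = 10` → m = 10
`m += 14` → m = 24
`m //= 3` → m = 8
So m = 8

Answer: 8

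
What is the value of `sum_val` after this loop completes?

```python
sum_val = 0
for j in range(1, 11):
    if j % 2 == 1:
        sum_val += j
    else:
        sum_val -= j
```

Add odd, subtract even
`sum_val` takes the values: 0 → 1 → -1 → 2 → -2 → 3 → -3 → 4 → -4 → 5 → -5

Answer: -5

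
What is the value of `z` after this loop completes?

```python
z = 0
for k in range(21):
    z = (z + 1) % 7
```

Increment mod 7, 21 times = 0
`z` takes the values: 0 → 1 → 2 → 3 → 4 → 5 → 6 → 0 → 1 → 2 → 3 → 4 → 5 → 6 → 0 → 1 → 2 → 3 → 4 → 5 → 6 → 0

Answer: 0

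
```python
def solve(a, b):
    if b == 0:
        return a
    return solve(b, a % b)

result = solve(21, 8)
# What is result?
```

solve(21, 8) -> solve(8, 5) -> solve(5, 3) -> solve(3, 2) -> solve(2, 1) -> solve(1, 0) -> 1

Answer: 1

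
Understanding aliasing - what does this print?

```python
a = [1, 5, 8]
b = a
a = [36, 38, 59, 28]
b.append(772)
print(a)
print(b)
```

Key concept: rebinding vs mutation: a is rebound to a new list, b still points at the original.
Step by step:
`a = [1, 5, 8]` → a = [1, 5, 8]
`b = a` → b = [1, 5, 8] (same object as a)
`a = [36, 38, 59, 28]` → a = [36, 38, 59, 28]
`b.append(772)` → b = [1, 5, 8, 772]
`print(a)` → prints [36, 38, 59, 28]
`print(b)` → prints [1, 5, 8, 772]

Answer:
[36, 38, 59, 28]
[1, 5, 8, 772]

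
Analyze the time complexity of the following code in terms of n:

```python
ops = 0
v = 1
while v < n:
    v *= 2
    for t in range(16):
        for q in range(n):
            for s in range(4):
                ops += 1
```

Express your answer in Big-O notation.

Each loop level contributes: log n × 1 × n × 1. Multiplying the contributions gives O(n log n).

Answer: O(n log n)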